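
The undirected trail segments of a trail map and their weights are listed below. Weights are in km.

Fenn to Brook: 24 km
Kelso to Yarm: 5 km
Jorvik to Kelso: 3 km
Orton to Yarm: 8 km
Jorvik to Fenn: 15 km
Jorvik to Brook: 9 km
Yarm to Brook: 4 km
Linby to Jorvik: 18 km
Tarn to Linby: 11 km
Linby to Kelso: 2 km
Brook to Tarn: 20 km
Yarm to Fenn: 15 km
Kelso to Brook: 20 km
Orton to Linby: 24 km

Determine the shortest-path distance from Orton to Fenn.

Shortest distances from Orton:
Orton: 0
Yarm: 8  (via Orton)
Brook: 12  (via Yarm)
Kelso: 13  (via Yarm)
Linby: 15  (via Kelso)
Jorvik: 16  (via Kelso)
Fenn: 23  (via Yarm)
Shortest route: Orton → Yarm → Fenn = 23 km.

23 km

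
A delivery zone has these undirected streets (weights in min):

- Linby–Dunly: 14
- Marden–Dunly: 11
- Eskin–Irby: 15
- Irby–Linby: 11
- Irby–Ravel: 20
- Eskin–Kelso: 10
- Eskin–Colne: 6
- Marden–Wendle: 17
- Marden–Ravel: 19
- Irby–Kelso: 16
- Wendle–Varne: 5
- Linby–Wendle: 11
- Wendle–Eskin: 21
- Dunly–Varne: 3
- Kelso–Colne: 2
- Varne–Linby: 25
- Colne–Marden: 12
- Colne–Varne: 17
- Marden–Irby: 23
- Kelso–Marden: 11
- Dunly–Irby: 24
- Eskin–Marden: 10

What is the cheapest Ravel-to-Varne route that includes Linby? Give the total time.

47 min

Best Ravel to Linby: Ravel–Irby–Linby costing 31
Best Linby to Varne: Linby–Wendle–Varne costing 16
Total via Linby: 31 + 16 = 47 min.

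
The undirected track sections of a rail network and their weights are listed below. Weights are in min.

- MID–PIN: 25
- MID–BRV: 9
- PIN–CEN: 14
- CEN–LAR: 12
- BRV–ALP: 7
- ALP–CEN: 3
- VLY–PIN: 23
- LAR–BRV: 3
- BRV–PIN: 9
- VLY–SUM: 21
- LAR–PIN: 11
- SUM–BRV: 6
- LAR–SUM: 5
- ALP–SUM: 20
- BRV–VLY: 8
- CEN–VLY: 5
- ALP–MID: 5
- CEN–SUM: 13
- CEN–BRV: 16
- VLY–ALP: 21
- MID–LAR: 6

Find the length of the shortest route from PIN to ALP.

Compare a few routes:
PIN–CEN–ALP: 14+3 = 17
PIN–BRV–ALP: 9+7 = 16
Cheapest is PIN–BRV–ALP at 16 min.

16 min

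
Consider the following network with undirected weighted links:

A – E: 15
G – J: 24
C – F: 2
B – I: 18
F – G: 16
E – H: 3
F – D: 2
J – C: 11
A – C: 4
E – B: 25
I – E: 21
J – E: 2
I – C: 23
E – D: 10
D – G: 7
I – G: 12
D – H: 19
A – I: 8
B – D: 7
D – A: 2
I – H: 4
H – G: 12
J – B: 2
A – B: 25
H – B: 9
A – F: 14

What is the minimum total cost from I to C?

12

Compare a few routes:
I → A → D → F → C: 8+2+2+2 = 14
I → H → E → J → C: 4+3+2+11 = 20
I → A → C: 8+4 = 12
Cheapest is I → A → C at 12.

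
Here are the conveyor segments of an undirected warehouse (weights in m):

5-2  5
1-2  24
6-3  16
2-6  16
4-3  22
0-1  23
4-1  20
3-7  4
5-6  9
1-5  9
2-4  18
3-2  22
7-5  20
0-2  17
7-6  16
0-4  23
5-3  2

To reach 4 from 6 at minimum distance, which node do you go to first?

Candidate routes:
6–5–3–4: 9+2+22 = 33
6–5–2–4: 9+5+18 = 32
6–2–4: 16+18 = 34
The minimum is 32 m via 6–5–2–4.
So from 6 the first move is to 5.

5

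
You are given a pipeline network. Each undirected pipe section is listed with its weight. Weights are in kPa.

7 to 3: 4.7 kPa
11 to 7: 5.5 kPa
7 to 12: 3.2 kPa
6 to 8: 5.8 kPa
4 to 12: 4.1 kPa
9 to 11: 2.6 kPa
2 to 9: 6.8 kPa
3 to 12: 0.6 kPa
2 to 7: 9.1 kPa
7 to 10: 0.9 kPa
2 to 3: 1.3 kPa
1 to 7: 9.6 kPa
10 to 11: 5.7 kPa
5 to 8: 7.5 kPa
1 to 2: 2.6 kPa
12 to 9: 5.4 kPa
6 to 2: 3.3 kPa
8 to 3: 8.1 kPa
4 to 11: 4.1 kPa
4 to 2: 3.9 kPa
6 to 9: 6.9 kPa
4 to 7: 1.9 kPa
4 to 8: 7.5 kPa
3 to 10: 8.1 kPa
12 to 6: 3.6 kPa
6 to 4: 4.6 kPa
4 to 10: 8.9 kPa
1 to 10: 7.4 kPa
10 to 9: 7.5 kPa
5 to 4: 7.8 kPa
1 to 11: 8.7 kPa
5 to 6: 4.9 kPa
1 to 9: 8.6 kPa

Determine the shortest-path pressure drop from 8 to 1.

Candidate routes:
8 → 3 → 2 → 1: 8.1+1.3+2.6 = 12
8 → 6 → 12 → 3 → 2 → 1: 5.8+3.6+0.6+1.3+2.6 = 13.9
8 → 6 → 2 → 1: 5.8+3.3+2.6 = 11.7
8 → 4 → 2 → 1: 7.5+3.9+2.6 = 14
Cheapest is 8 → 6 → 2 → 1 at 11.7 kPa.

11.7 kPa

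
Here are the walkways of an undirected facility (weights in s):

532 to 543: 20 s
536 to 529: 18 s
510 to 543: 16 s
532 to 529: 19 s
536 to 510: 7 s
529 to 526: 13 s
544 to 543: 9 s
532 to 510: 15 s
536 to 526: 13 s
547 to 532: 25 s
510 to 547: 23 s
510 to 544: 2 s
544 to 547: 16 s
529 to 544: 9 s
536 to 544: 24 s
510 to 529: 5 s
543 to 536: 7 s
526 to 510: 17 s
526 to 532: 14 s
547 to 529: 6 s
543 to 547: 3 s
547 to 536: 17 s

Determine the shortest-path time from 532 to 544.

17 s

Compare a few routes:
532 → 510 → 544: 15+2 = 17
532 → 529 → 510 → 544: 19+5+2 = 26
532 → 529 → 544: 19+9 = 28
The minimum is 17 s via 532 → 510 → 544.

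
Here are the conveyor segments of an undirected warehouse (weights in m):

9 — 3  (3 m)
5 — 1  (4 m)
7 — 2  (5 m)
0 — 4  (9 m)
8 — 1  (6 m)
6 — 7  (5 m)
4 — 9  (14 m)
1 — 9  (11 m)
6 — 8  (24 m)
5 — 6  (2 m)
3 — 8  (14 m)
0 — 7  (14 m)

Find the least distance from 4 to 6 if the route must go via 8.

43 m

Best 4 to 8: 4–9–3–8 costing 31
Best 8 to 6: 8–1–5–6 costing 12
Total via 8: 31 + 12 = 43 m.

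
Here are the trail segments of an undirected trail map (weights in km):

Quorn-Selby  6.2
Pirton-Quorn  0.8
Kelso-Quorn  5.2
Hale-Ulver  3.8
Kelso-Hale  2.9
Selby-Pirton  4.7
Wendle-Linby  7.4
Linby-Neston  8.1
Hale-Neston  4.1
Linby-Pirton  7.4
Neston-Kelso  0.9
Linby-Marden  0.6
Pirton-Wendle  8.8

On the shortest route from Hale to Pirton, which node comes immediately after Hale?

Kelso

Compare a few routes:
Hale - Neston - Kelso - Quorn - Pirton: 4.1+0.9+5.2+0.8 = 11
Hale - Kelso - Quorn - Selby - Pirton: 2.9+5.2+6.2+4.7 = 19
Hale - Kelso - Quorn - Pirton: 2.9+5.2+0.8 = 8.9
Hale - Kelso - Neston - Linby - Pirton: 2.9+0.9+8.1+7.4 = 19.3
Cheapest is Hale - Kelso - Quorn - Pirton at 8.9 km.
So from Hale the first move is to Kelso.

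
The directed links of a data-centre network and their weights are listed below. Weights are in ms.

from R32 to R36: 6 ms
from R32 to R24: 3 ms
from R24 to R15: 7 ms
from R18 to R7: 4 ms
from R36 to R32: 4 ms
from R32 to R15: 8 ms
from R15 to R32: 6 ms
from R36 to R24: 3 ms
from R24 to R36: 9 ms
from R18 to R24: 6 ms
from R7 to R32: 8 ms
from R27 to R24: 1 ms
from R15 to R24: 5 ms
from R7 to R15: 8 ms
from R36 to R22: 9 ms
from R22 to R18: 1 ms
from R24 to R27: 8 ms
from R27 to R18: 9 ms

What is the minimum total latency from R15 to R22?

Enumerating some paths:
R15–R24–R27–R18–R7–R32–R36–R22: 5+8+9+4+8+6+9 = 49
R15–R24–R36–R22: 5+9+9 = 23
R15–R32–R24–R36–R22: 6+3+9+9 = 27
R15–R32–R36–R22: 6+6+9 = 21
The minimum is 21 ms via R15–R32–R36–R22.

21 ms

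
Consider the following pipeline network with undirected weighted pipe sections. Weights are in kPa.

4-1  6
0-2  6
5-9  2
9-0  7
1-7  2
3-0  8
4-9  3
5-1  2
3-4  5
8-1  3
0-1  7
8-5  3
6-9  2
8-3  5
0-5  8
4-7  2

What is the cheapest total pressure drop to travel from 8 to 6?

7 kPa

Shortest distances from 8:
8: 0
1: 3  (via 8)
5: 3  (via 8)
3: 5  (via 8)
7: 5  (via 1)
9: 5  (via 5)
4: 7  (via 7)
6: 7  (via 9)
Shortest route: 8–5–9–6 = 7 kPa.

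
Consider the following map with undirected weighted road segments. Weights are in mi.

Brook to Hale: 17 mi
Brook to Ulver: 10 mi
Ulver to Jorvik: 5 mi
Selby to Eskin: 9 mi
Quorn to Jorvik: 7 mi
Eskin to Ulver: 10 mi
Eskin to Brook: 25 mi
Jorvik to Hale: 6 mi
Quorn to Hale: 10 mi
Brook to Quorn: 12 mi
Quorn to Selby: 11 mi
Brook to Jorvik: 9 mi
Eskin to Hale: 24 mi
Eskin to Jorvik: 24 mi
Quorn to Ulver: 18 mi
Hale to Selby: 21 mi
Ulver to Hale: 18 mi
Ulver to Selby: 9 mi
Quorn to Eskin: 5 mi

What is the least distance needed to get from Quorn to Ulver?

12 mi

Compare a few routes:
Quorn → Jorvik → Ulver: 7+5 = 12
Quorn → Ulver: 18 = 18
Quorn → Selby → Ulver: 11+9 = 20
Quorn → Eskin → Ulver: 5+10 = 15
The minimum is 12 mi via Quorn → Jorvik → Ulver.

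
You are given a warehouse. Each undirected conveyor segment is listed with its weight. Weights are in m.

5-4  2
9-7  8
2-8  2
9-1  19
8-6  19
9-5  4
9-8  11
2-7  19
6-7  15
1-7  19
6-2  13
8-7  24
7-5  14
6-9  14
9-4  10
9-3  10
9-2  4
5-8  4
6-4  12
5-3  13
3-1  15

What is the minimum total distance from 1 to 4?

Settle nodes by increasing distance from 1:
1: 0
3: 15  (via 1)
7: 19  (via 1)
9: 19  (via 1)
2: 23  (via 9)
5: 23  (via 9)
4: 25  (via 5)
Shortest route: 1 → 9 → 5 → 4 = 25 m.

25 m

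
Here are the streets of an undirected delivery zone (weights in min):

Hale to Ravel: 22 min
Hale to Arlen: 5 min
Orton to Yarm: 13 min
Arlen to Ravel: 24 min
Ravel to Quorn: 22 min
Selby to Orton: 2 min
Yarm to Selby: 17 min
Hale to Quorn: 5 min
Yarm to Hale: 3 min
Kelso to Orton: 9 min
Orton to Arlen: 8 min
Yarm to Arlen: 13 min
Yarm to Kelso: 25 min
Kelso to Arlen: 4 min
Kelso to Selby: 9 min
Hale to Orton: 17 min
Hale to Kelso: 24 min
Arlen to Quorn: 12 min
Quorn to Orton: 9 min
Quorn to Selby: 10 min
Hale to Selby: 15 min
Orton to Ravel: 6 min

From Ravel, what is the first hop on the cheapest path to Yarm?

Candidate routes:
Ravel → Orton → Yarm: 6+13 = 19
Ravel → Orton → Arlen → Hale → Yarm: 6+8+5+3 = 22
The minimum is 19 min via Ravel → Orton → Yarm.
So from Ravel the first move is to Orton.

Orton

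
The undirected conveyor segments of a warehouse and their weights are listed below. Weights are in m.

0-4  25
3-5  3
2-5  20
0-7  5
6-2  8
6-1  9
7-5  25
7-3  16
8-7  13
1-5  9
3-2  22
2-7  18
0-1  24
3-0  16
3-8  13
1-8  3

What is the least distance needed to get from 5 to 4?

44 m

Candidate routes:
5 → 1 → 8 → 7 → 0 → 4: 9+3+13+5+25 = 55
5 → 3 → 7 → 0 → 4: 3+16+5+25 = 49
5 → 7 → 0 → 4: 25+5+25 = 55
5 → 3 → 0 → 4: 3+16+25 = 44
The minimum is 44 m via 5 → 3 → 0 → 4.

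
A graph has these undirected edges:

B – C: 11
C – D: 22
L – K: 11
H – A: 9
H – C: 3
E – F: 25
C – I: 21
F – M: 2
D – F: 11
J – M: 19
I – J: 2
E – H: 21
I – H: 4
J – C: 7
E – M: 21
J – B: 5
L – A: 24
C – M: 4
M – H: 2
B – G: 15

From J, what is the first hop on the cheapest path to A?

Candidate routes:
J–C–H–A: 7+3+9 = 19
J–I–H–A: 2+4+9 = 15
Cheapest is J–I–H–A at 15.
So from J the first move is to I.

I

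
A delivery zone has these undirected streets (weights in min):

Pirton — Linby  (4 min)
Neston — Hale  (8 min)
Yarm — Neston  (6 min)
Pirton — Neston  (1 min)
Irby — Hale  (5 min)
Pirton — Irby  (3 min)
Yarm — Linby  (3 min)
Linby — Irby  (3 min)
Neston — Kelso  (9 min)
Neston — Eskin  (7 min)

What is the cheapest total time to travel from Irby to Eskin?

11 min

Settle nodes by increasing distance from Irby:
Irby: 0
Pirton: 3  (via Irby)
Linby: 3  (via Irby)
Neston: 4  (via Pirton)
Hale: 5  (via Irby)
Yarm: 6  (via Linby)
Eskin: 11  (via Neston)
Shortest route: Irby → Pirton → Neston → Eskin = 11 min.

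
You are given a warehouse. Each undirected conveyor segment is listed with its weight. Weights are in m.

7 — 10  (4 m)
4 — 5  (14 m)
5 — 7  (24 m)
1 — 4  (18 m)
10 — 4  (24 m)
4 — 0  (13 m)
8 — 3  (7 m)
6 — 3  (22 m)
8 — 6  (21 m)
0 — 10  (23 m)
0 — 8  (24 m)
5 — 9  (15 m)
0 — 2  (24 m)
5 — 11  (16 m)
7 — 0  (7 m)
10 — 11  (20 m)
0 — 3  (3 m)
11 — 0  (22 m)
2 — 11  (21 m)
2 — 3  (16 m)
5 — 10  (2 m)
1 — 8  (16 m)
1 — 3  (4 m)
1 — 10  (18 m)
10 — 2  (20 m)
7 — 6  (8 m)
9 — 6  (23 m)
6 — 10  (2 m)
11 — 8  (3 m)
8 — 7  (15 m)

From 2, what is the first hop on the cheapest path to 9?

Candidate routes:
2–10–5–9: 20+2+15 = 37
2–10–6–9: 20+2+23 = 45
Cheapest is 2–10–5–9 at 37 m.
So from 2 the first move is to 10.

10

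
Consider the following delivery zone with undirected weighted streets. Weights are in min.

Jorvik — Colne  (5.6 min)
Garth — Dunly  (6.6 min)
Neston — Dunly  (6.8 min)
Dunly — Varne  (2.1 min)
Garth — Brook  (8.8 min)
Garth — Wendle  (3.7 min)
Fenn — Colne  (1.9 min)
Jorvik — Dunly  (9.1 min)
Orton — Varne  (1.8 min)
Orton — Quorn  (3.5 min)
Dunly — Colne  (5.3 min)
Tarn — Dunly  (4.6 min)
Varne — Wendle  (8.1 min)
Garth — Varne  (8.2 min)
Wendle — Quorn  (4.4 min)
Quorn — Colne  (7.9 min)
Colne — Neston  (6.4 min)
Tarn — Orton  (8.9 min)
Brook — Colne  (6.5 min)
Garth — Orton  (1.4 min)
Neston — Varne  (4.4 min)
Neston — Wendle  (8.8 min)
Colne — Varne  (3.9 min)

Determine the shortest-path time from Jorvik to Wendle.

Candidate routes:
Jorvik–Colne–Varne–Wendle: 5.6+3.9+8.1 = 17.6
Jorvik–Colne–Quorn–Wendle: 5.6+7.9+4.4 = 17.9
Jorvik–Colne–Varne–Orton–Garth–Wendle: 5.6+3.9+1.8+1.4+3.7 = 16.4
Jorvik–Dunly–Varne–Orton–Garth–Wendle: 9.1+2.1+1.8+1.4+3.7 = 18.1
Cheapest is Jorvik–Colne–Varne–Orton–Garth–Wendle at 16.4 min.

16.4 min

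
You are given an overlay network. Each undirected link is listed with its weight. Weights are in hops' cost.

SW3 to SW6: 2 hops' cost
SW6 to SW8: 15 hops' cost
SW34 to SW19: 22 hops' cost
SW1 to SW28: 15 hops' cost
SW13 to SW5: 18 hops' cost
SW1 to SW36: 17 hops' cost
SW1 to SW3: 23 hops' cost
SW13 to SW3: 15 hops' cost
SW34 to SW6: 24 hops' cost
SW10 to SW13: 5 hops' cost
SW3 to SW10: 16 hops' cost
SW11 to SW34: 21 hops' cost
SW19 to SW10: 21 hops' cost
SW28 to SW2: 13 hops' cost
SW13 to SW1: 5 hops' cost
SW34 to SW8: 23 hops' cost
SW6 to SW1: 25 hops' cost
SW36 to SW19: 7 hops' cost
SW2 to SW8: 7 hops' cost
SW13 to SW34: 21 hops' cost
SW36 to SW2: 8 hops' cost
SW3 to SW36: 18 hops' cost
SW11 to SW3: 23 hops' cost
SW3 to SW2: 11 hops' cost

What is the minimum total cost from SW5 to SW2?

Enumerating some paths:
SW5–SW13–SW10–SW3–SW2: 18+5+16+11 = 50
SW5–SW13–SW3–SW2: 18+15+11 = 44
SW5–SW13–SW1–SW36–SW2: 18+5+17+8 = 48
The minimum is 44 hops' cost via SW5–SW13–SW3–SW2.

44 hops' cost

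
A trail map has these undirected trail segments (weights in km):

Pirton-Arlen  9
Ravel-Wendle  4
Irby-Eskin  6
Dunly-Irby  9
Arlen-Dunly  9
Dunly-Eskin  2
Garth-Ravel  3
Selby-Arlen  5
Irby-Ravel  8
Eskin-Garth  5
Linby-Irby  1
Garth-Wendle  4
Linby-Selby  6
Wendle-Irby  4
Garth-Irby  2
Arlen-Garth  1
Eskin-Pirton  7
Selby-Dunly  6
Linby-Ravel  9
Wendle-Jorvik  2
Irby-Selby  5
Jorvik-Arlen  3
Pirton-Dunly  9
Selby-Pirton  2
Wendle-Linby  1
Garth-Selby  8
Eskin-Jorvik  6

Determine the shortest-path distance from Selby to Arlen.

5 km

Candidate routes:
Selby–Irby–Garth–Arlen: 5+2+1 = 8
Selby–Arlen: 5 = 5
Cheapest is Selby–Arlen at 5 km.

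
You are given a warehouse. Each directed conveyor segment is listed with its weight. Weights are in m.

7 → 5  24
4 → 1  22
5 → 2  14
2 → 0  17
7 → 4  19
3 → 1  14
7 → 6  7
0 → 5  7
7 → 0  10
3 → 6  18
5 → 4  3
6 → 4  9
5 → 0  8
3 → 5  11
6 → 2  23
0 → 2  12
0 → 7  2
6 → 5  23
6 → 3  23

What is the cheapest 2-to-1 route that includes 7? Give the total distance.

57 m

Best 2 to 7: 2–0–7 costing 19
Shortest 7→1: 7–6–4–1 = 38
Total via 7: 19 + 38 = 57 m.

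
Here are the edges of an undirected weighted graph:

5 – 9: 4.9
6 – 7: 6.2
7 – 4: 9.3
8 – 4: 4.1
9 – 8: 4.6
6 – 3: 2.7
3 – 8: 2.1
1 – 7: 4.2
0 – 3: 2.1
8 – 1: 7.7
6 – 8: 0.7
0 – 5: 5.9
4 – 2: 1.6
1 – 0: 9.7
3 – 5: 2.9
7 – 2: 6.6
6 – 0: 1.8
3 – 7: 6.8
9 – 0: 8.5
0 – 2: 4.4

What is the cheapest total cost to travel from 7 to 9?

Shortest distances from 7:
7: 0
1: 4.2  (via 7)
6: 6.2  (via 7)
2: 6.6  (via 7)
3: 6.8  (via 7)
8: 6.9  (via 6)
0: 8  (via 6)
4: 8.2  (via 2)
5: 9.7  (via 3)
9: 11.5  (via 8)
Shortest route: 7–6–8–9 = 11.5.

11.5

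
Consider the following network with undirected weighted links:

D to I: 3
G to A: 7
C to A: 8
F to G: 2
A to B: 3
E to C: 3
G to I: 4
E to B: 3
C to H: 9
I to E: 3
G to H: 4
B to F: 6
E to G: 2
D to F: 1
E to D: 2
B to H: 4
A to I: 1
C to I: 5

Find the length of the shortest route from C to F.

Compare a few routes:
C → E → I → D → F: 3+3+3+1 = 10
C → E → D → F: 3+2+1 = 6
C → I → D → F: 5+3+1 = 9
C → E → G → F: 3+2+2 = 7
The minimum is 6 via C → E → D → F.

6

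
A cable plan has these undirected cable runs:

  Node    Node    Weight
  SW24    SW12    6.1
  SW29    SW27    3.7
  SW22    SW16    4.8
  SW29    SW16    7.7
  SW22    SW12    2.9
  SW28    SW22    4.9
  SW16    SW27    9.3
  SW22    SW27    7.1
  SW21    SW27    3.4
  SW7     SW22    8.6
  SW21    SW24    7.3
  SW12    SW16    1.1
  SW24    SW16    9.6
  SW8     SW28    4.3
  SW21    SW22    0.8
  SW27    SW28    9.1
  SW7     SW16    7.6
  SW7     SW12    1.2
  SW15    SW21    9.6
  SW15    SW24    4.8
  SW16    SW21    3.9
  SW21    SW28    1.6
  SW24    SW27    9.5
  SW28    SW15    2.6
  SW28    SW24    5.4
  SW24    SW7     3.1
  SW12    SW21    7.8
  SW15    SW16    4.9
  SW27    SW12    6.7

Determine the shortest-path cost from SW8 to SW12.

Shortest distances from SW8:
SW8: 0
SW28: 4.3  (via SW8)
SW21: 5.9  (via SW28)
SW22: 6.7  (via SW21)
SW15: 6.9  (via SW28)
SW27: 9.3  (via SW21)
SW12: 9.6  (via SW22)
Shortest route: SW8 → SW28 → SW21 → SW22 → SW12 = 9.6.

9.6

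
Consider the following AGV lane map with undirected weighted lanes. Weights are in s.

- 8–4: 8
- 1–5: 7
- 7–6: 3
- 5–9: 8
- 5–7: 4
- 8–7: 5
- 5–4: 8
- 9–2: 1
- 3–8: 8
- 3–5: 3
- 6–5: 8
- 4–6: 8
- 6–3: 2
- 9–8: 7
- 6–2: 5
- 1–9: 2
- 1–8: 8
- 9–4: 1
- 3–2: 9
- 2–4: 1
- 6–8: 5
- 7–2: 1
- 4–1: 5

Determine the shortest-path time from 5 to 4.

Running Dijkstra from 5:
5: 0
3: 3  (via 5)
7: 4  (via 5)
2: 5  (via 7)
6: 5  (via 3)
4: 6  (via 2)
Shortest route: 5 → 7 → 2 → 4 = 6 s.

6 s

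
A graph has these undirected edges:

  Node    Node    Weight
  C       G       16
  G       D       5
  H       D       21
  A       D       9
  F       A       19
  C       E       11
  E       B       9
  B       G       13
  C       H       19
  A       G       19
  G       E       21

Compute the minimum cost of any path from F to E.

54

Running Dijkstra from F:
F: 0
A: 19  (via F)
D: 28  (via A)
G: 33  (via D)
B: 46  (via G)
C: 49  (via G)
H: 49  (via D)
E: 54  (via G)
Shortest route: F → A → D → G → E = 54.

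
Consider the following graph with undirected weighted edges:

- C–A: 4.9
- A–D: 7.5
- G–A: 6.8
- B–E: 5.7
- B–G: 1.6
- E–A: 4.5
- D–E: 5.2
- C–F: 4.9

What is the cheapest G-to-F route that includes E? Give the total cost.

Shortest G→E: G → B → E = 7.3
Best E to F: E → A → C → F costing 14.3
Total via E: 7.3 + 14.3 = 21.6.

21.6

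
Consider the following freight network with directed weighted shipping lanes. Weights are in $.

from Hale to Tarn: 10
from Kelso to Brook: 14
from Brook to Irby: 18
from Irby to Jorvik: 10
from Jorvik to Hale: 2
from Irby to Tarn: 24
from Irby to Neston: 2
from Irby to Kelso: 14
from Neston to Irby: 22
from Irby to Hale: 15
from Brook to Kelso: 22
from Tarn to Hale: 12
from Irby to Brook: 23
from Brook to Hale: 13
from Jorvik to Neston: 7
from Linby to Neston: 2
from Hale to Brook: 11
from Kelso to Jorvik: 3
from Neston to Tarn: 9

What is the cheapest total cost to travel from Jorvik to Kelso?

$35

Enumerating some paths:
Jorvik–Hale–Brook–Kelso: 2+11+22 = 35
Jorvik–Neston–Irby–Kelso: 7+22+14 = 43
The minimum is $35 via Jorvik–Hale–Brook–Kelso.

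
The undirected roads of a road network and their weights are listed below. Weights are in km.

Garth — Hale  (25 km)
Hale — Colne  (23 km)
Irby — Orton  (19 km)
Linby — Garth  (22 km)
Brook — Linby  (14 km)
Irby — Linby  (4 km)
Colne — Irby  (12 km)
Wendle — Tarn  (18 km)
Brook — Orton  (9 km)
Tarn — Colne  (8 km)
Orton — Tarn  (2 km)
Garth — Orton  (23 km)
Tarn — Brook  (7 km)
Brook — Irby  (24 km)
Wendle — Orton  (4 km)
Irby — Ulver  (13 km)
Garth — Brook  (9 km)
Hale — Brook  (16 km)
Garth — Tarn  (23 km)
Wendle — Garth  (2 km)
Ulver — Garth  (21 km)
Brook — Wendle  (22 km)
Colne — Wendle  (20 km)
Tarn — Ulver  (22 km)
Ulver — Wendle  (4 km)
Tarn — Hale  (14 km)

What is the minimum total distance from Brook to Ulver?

15 km

Enumerating some paths:
Brook → Garth → Wendle → Ulver: 9+2+4 = 15
Brook → Tarn → Orton → Wendle → Ulver: 7+2+4+4 = 17
Brook → Orton → Wendle → Ulver: 9+4+4 = 17
The minimum is 15 km via Brook → Garth → Wendle → Ulver.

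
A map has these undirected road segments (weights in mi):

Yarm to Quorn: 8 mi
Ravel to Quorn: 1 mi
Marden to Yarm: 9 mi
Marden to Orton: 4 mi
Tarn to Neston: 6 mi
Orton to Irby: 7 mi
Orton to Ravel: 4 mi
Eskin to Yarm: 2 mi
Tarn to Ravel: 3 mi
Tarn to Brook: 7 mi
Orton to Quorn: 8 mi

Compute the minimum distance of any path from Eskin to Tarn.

Enumerating some paths:
Eskin - Yarm - Marden - Orton - Ravel - Tarn: 2+9+4+4+3 = 22
Eskin - Yarm - Quorn - Ravel - Tarn: 2+8+1+3 = 14
Cheapest is Eskin - Yarm - Quorn - Ravel - Tarn at 14 mi.

14 mi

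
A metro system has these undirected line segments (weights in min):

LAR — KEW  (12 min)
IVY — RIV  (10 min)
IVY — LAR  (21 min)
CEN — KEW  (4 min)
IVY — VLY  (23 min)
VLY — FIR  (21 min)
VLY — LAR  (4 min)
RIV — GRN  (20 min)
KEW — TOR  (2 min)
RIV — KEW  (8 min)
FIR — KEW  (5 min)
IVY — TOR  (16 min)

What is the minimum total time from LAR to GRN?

Settle nodes by increasing distance from LAR:
LAR: 0
VLY: 4  (via LAR)
KEW: 12  (via LAR)
TOR: 14  (via KEW)
CEN: 16  (via KEW)
FIR: 17  (via KEW)
RIV: 20  (via KEW)
IVY: 21  (via LAR)
GRN: 40  (via RIV)
Shortest route: LAR → KEW → RIV → GRN = 40 min.

40 min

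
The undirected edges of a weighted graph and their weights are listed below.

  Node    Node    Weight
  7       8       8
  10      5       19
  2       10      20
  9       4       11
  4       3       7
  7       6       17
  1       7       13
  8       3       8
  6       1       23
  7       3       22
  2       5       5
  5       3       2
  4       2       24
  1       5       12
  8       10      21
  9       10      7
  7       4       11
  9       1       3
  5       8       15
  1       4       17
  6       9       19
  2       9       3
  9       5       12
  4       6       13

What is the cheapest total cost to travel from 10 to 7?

Settle nodes by increasing distance from 10:
10: 0
9: 7  (via 10)
1: 10  (via 9)
2: 10  (via 9)
5: 15  (via 2)
3: 17  (via 5)
4: 18  (via 9)
8: 21  (via 10)
7: 23  (via 1)
Shortest route: 10 → 9 → 1 → 7 = 23.

23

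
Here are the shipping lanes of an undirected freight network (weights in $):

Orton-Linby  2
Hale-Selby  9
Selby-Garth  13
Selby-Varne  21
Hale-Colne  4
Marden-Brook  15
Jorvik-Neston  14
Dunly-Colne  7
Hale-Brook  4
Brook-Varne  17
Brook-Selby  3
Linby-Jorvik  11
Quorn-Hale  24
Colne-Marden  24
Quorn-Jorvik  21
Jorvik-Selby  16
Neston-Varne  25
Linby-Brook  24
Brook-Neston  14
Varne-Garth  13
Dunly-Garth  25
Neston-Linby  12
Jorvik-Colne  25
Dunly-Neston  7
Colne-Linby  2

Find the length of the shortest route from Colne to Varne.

Shortest distances from Colne:
Colne: 0
Linby: 2  (via Colne)
Hale: 4  (via Colne)
Orton: 4  (via Linby)
Dunly: 7  (via Colne)
Brook: 8  (via Hale)
Selby: 11  (via Brook)
Jorvik: 13  (via Linby)
Neston: 14  (via Linby)
Marden: 23  (via Brook)
Garth: 24  (via Selby)
Varne: 25  (via Brook)
Shortest route: Colne–Hale–Brook–Varne = $25.

$25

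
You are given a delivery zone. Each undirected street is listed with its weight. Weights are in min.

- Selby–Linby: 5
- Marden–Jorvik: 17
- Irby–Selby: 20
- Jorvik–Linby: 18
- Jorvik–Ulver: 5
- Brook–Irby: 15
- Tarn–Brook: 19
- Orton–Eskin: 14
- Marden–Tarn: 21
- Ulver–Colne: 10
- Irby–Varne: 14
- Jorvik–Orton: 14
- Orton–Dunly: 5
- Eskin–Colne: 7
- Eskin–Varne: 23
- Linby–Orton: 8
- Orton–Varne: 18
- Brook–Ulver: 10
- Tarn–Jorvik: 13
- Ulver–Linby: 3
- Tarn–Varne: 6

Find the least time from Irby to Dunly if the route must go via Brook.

Shortest Irby→Brook: Irby–Brook = 15
Shortest Brook→Dunly: Brook–Ulver–Linby–Orton–Dunly = 26
Total via Brook: 15 + 26 = 41 min.

41 min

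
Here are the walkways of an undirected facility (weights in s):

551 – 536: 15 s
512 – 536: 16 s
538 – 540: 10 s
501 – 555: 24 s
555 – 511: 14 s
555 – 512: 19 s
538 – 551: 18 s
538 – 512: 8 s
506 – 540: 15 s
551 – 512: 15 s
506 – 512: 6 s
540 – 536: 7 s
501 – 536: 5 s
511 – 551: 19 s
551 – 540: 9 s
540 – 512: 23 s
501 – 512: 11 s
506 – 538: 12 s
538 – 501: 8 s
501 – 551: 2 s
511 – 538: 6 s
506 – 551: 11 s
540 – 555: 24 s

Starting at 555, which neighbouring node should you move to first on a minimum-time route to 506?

Compare a few routes:
555 → 511 → 538 → 506: 14+6+12 = 32
555 → 512 → 506: 19+6 = 25
The minimum is 25 s via 555 → 512 → 506.
So from 555 the first move is to 512.

512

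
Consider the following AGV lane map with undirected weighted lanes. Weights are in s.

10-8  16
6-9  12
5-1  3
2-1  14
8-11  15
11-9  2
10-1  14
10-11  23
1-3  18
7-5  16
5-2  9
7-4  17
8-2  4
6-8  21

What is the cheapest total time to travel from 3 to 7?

Shortest distances from 3:
3: 0
1: 18  (via 3)
5: 21  (via 1)
2: 30  (via 5)
10: 32  (via 1)
8: 34  (via 2)
7: 37  (via 5)
Shortest route: 3 → 1 → 5 → 7 = 37 s.

37 s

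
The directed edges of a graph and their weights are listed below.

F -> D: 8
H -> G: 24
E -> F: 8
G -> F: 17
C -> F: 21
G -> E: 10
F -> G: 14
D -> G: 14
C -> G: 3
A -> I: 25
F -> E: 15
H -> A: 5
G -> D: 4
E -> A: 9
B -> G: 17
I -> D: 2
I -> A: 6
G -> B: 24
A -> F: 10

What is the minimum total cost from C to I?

47

Enumerating some paths:
C - G - F - E - A - I: 3+17+15+9+25 = 69
C - G - E - A - I: 3+10+9+25 = 47
The minimum is 47 via C - G - E - A - I.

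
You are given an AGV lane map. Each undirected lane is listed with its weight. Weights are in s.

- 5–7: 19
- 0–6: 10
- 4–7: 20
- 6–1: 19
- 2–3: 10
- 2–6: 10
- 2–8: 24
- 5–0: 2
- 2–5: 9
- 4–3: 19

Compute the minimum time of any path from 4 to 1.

Running Dijkstra from 4:
4: 0
3: 19  (via 4)
7: 20  (via 4)
2: 29  (via 3)
5: 38  (via 2)
6: 39  (via 2)
0: 40  (via 5)
8: 53  (via 2)
1: 58  (via 6)
Shortest route: 4–3–2–6–1 = 58 s.

58 s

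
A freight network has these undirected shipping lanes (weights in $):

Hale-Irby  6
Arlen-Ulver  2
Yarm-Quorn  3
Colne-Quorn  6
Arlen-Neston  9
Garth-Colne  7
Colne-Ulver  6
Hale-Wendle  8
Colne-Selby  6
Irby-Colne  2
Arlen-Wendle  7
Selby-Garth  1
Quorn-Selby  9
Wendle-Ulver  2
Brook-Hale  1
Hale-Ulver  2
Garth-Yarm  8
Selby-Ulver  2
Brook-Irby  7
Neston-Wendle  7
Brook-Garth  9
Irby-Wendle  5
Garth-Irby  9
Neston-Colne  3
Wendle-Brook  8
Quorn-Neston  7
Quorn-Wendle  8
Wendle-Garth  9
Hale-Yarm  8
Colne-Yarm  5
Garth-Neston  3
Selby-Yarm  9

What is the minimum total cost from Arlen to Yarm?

Settle nodes by increasing distance from Arlen:
Arlen: 0
Ulver: 2  (via Arlen)
Selby: 4  (via Ulver)
Wendle: 4  (via Ulver)
Hale: 4  (via Ulver)
Brook: 5  (via Hale)
Garth: 5  (via Selby)
Colne: 8  (via Ulver)
Neston: 8  (via Garth)
Irby: 9  (via Wendle)
Quorn: 12  (via Wendle)
Yarm: 12  (via Hale)
Shortest route: Arlen → Ulver → Hale → Yarm = $12.

$12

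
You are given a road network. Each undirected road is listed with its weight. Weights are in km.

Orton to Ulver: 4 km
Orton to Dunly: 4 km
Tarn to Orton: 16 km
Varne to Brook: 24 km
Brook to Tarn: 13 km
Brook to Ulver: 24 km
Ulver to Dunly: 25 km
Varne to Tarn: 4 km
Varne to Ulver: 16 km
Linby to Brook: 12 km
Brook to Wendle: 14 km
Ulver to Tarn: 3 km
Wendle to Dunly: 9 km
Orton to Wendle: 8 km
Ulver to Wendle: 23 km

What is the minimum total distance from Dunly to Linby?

35 km

Running Dijkstra from Dunly:
Dunly: 0
Orton: 4  (via Dunly)
Ulver: 8  (via Orton)
Wendle: 9  (via Dunly)
Tarn: 11  (via Ulver)
Varne: 15  (via Tarn)
Brook: 23  (via Wendle)
Linby: 35  (via Brook)
Shortest route: Dunly → Wendle → Brook → Linby = 35 km.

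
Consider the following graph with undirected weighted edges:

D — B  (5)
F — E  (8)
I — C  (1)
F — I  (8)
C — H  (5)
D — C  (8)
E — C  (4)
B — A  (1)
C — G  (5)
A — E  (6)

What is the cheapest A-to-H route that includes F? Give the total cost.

Best A to F: A–E–F costing 14
Best F to H: F–I–C–H costing 14
Total via F: 14 + 14 = 28.

28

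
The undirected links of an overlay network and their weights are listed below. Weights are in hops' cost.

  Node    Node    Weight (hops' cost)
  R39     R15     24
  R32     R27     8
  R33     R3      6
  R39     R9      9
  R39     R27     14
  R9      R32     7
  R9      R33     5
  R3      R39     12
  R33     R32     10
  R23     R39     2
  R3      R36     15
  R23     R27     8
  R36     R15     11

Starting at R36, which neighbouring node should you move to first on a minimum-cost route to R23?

R3

Candidate routes:
R36 - R3 - R33 - R32 - R27 - R23: 15+6+10+8+8 = 47
R36 - R15 - R39 - R23: 11+24+2 = 37
R36 - R3 - R33 - R9 - R39 - R23: 15+6+5+9+2 = 37
R36 - R3 - R39 - R23: 15+12+2 = 29
Cheapest is R36 - R3 - R39 - R23 at 29 hops' cost.
So from R36 the first move is to R3.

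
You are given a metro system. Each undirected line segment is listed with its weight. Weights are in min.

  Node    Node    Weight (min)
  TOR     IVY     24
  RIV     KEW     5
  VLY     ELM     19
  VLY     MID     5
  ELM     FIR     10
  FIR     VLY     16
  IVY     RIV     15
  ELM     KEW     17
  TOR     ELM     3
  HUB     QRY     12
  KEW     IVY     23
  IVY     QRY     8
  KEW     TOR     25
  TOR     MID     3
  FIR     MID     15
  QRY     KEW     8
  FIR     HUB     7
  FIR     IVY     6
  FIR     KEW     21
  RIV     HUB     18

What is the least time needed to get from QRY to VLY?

30 min

Shortest distances from QRY:
QRY: 0
IVY: 8  (via QRY)
KEW: 8  (via QRY)
HUB: 12  (via QRY)
RIV: 13  (via KEW)
FIR: 14  (via IVY)
ELM: 24  (via FIR)
TOR: 27  (via ELM)
MID: 29  (via FIR)
VLY: 30  (via FIR)
Shortest route: QRY–IVY–FIR–VLY = 30 min.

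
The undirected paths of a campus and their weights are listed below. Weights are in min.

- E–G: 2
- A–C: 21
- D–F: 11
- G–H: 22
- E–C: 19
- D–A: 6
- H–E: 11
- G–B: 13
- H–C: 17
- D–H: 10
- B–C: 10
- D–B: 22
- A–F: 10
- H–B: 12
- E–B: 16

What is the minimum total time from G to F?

Enumerating some paths:
G–E–H–D–F: 2+11+10+11 = 34
G–E–H–D–A–F: 2+11+10+6+10 = 39
The minimum is 34 min via G–E–H–D–F.

34 min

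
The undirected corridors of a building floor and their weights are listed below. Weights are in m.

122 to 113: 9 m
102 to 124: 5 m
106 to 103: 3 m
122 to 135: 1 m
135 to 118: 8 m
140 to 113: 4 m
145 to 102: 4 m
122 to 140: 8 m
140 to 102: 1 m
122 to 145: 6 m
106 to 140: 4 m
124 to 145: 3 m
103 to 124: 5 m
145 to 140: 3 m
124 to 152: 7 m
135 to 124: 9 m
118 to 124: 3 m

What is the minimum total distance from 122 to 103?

14 m

Shortest distances from 122:
122: 0
135: 1  (via 122)
145: 6  (via 122)
140: 8  (via 122)
124: 9  (via 145)
102: 9  (via 140)
118: 9  (via 135)
113: 9  (via 122)
106: 12  (via 140)
103: 14  (via 124)
Shortest route: 122–145–124–103 = 14 m.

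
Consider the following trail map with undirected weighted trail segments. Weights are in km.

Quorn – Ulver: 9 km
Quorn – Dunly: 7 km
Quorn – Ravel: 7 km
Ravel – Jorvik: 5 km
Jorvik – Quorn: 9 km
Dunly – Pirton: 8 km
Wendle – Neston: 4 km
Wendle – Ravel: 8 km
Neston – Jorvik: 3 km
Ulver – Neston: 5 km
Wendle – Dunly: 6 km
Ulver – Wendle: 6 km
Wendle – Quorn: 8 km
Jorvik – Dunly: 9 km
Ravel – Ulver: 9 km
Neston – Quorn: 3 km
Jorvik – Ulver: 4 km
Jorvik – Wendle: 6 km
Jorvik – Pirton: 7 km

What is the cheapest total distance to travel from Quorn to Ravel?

7 km

Shortest distances from Quorn:
Quorn: 0
Neston: 3  (via Quorn)
Jorvik: 6  (via Neston)
Dunly: 7  (via Quorn)
Wendle: 7  (via Neston)
Ravel: 7  (via Quorn)
Shortest route: Quorn–Ravel = 7 km.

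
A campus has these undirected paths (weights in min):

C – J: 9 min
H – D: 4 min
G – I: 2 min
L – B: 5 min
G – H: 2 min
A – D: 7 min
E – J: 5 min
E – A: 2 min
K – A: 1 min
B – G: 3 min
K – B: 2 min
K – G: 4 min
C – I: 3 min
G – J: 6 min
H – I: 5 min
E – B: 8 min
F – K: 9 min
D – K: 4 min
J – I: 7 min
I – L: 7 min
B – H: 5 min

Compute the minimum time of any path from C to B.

Compare a few routes:
C → I → G → H → B: 3+2+2+5 = 12
C → I → G → K → B: 3+2+4+2 = 11
C → I → G → B: 3+2+3 = 8
C → I → H → G → B: 3+5+2+3 = 13
The minimum is 8 min via C → I → G → B.

8 min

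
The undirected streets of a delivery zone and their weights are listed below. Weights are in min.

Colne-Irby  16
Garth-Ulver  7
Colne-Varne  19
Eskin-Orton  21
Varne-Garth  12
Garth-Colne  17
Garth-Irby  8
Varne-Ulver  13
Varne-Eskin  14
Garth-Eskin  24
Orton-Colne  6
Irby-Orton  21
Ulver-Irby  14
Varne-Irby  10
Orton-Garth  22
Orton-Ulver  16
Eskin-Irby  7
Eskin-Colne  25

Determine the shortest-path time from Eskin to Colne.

Running Dijkstra from Eskin:
Eskin: 0
Irby: 7  (via Eskin)
Varne: 14  (via Eskin)
Garth: 15  (via Irby)
Orton: 21  (via Eskin)
Ulver: 21  (via Irby)
Colne: 23  (via Irby)
Shortest route: Eskin → Irby → Colne = 23 min.

23 min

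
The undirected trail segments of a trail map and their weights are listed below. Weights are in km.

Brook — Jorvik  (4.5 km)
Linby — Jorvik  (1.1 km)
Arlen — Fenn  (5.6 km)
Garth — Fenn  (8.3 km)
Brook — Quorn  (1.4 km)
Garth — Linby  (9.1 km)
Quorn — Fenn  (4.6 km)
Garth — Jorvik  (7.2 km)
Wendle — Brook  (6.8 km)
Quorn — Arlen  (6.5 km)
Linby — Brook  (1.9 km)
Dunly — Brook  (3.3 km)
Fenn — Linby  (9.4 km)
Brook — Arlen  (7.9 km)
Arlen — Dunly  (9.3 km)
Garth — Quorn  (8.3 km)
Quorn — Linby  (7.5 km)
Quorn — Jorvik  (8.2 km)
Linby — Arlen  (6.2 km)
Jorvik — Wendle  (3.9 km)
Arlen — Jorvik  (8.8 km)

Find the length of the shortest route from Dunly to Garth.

Candidate routes:
Dunly–Brook–Linby–Jorvik–Garth: 3.3+1.9+1.1+7.2 = 13.5
Dunly–Brook–Jorvik–Garth: 3.3+4.5+7.2 = 15
Dunly–Brook–Quorn–Garth: 3.3+1.4+8.3 = 13
Dunly–Brook–Linby–Garth: 3.3+1.9+9.1 = 14.3
Cheapest is Dunly–Brook–Quorn–Garth at 13 km.

13 km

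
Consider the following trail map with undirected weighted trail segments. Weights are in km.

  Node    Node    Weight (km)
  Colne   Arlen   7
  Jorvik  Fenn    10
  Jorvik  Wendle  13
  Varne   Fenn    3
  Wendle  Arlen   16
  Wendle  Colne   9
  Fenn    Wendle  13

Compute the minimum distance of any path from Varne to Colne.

Settle nodes by increasing distance from Varne:
Varne: 0
Fenn: 3  (via Varne)
Jorvik: 13  (via Fenn)
Wendle: 16  (via Fenn)
Colne: 25  (via Wendle)
Shortest route: Varne–Fenn–Wendle–Colne = 25 km.

25 km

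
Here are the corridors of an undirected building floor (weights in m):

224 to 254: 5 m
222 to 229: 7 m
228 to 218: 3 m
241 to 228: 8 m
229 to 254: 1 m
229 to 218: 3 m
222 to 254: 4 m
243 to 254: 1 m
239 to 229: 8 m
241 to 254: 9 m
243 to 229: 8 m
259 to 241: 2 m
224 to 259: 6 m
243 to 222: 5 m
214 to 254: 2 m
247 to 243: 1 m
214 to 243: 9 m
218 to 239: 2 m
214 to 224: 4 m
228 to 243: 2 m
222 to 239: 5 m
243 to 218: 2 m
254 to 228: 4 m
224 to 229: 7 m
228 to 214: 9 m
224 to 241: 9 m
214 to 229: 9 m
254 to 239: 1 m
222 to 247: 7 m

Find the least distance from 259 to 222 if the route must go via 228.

Best 259 to 228: 259 → 241 → 228 costing 10
Shortest 228→222: 228 → 243 → 222 = 7
Total via 228: 10 + 7 = 17 m.

17 m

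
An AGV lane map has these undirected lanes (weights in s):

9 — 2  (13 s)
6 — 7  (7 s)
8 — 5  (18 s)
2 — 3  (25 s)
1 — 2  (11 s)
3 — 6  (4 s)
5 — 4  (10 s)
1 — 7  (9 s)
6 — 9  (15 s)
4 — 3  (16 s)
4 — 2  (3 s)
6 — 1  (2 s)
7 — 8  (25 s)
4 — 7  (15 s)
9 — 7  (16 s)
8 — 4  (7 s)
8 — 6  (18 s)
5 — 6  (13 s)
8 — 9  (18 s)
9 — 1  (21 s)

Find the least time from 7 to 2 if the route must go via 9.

29 s

Shortest 7→9: 7 → 9 = 16
Shortest 9→2: 9 → 2 = 13
Total via 9: 16 + 13 = 29 s.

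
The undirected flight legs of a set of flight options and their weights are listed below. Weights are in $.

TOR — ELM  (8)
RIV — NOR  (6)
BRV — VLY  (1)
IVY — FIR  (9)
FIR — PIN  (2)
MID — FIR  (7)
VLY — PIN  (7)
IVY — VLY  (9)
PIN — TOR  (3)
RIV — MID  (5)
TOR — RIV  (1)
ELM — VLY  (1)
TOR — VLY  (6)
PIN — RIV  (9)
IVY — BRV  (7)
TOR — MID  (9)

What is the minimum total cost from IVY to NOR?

Candidate routes:
IVY–BRV–VLY–TOR–RIV–NOR: 7+1+6+1+6 = 21
IVY–VLY–TOR–RIV–NOR: 9+6+1+6 = 22
Cheapest is IVY–BRV–VLY–TOR–RIV–NOR at $21.

$21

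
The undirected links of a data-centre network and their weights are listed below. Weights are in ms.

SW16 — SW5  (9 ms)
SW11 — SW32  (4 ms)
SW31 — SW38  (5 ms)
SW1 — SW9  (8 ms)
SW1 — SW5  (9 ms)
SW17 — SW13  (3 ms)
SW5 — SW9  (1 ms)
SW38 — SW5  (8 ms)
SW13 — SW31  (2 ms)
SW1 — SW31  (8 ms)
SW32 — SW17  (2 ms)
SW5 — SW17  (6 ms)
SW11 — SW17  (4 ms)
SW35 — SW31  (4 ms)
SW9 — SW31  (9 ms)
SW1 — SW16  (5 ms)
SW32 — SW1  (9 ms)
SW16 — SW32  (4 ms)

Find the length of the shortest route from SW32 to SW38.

12 ms

Compare a few routes:
SW32–SW17–SW13–SW31–SW38: 2+3+2+5 = 12
SW32–SW17–SW5–SW38: 2+6+8 = 16
Cheapest is SW32–SW17–SW13–SW31–SW38 at 12 ms.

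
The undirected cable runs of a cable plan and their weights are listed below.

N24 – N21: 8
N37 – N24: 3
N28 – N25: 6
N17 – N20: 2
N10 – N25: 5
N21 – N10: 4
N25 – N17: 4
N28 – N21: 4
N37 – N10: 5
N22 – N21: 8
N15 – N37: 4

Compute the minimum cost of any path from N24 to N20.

Settle nodes by increasing distance from N24:
N24: 0
N37: 3  (via N24)
N15: 7  (via N37)
N10: 8  (via N37)
N21: 8  (via N24)
N28: 12  (via N21)
N25: 13  (via N10)
N22: 16  (via N21)
N17: 17  (via N25)
N20: 19  (via N17)
Shortest route: N24 → N37 → N10 → N25 → N17 → N20 = 19.

19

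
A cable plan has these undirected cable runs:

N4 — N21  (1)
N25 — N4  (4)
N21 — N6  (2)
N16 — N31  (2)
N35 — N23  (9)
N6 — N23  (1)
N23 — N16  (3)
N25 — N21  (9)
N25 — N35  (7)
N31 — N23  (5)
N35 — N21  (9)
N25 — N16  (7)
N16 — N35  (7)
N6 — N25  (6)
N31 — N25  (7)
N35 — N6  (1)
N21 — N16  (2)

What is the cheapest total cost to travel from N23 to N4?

4

Compare a few routes:
N23–N31–N16–N21–N4: 5+2+2+1 = 10
N23–N6–N21–N4: 1+2+1 = 4
N23–N16–N21–N4: 3+2+1 = 6
Cheapest is N23–N6–N21–N4 at 4.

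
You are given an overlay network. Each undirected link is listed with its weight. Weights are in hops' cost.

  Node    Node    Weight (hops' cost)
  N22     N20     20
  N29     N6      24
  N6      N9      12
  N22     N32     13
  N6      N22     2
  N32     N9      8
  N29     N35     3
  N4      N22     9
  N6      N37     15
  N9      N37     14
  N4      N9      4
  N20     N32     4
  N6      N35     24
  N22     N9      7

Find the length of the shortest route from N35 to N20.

Candidate routes:
N35 - N6 - N22 - N20: 24+2+20 = 46
N35 - N29 - N6 - N22 - N32 - N20: 3+24+2+13+4 = 46
N35 - N6 - N22 - N32 - N20: 24+2+13+4 = 43
N35 - N6 - N22 - N9 - N32 - N20: 24+2+7+8+4 = 45
Cheapest is N35 - N6 - N22 - N32 - N20 at 43 hops' cost.

43 hops' cost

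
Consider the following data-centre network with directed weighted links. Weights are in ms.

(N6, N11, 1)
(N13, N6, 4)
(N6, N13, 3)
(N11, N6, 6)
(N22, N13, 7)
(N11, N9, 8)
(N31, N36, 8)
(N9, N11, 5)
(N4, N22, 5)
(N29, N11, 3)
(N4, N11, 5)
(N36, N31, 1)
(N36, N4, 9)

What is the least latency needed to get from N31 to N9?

30 ms

Compare a few routes:
N31 → N36 → N4 → N22 → N13 → N6 → N11 → N9: 8+9+5+7+4+1+8 = 42
N31 → N36 → N4 → N11 → N9: 8+9+5+8 = 30
The minimum is 30 ms via N31 → N36 → N4 → N11 → N9.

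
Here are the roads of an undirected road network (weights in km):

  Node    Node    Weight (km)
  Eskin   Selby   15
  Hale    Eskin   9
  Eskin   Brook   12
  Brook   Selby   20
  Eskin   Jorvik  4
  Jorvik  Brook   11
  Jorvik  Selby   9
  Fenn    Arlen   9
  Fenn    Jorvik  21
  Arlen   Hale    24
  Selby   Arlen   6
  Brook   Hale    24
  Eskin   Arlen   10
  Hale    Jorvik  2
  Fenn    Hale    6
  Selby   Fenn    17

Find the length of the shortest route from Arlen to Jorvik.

14 km

Compare a few routes:
Arlen - Eskin - Jorvik: 10+4 = 14
Arlen - Selby - Jorvik: 6+9 = 15
The minimum is 14 km via Arlen - Eskin - Jorvik.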